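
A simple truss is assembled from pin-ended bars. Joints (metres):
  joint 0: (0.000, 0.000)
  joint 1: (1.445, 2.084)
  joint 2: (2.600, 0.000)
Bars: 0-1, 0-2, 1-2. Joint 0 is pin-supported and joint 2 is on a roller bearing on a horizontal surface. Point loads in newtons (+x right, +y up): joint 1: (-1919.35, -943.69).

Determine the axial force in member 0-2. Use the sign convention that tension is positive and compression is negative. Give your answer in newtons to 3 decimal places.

-561.959

N=3 nodes, M=3 members, R=3 reactions → 2N=6, M+R=6
member 0 (0-1): L=2.5360, (cx,cy)=(0.5698,0.8218)
member 1 (0-2): L=2.6000, (cx,cy)=(1.0000,0.0000)
member 2 (1-2): L=2.3827, (cx,cy)=(0.4848,-0.8747)
solve A·x = −loads:
  F[0-1] = -2382.2048 N (compression)
  F[0-2] = -561.9590 N (compression)
  F[1-2] = +1159.2717 N (tension)
  Rx@0 = +1919.3500 N
  Ry@0 = +1957.6490 N
  Ry@2 = -1013.9590 N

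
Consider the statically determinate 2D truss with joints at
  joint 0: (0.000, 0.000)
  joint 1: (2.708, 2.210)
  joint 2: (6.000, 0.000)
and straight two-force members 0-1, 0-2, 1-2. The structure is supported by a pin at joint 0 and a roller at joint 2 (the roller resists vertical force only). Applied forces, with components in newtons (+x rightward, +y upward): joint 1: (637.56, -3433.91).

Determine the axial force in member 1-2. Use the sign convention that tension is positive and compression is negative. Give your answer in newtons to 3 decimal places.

N=3 nodes, M=3 members, R=3 reactions → 2N=6, M+R=6
member 0 (0-1): L=3.4953, (cx,cy)=(0.7747,0.6323)
member 1 (0-2): L=6.0000, (cx,cy)=(1.0000,0.0000)
member 2 (1-2): L=3.9650, (cx,cy)=(0.8303,-0.5574)
solve A·x = −loads:
  F[0-1] = -2608.4328 N (compression)
  F[0-2] = +2658.4355 N (tension)
  F[1-2] = -3201.9268 N (compression)
  Rx@0 = -637.5600 N
  Ry@0 = +1649.2374 N
  Ry@2 = +1784.6726 N

-3201.927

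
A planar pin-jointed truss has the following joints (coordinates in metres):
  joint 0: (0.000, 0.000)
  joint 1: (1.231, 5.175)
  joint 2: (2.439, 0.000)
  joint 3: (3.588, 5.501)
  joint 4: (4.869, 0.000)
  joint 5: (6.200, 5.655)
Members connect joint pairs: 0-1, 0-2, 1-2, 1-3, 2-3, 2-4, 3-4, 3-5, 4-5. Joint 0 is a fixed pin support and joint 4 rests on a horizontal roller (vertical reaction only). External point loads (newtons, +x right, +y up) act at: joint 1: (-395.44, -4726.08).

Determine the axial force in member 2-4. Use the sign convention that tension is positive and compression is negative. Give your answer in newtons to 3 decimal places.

N=6 nodes, M=9 members, R=3 reactions → 2N=12, M+R=12
member 0 (0-1): L=5.3194, (cx,cy)=(0.2314,0.9729)
member 1 (0-2): L=2.4390, (cx,cy)=(1.0000,0.0000)
member 2 (1-2): L=5.3141, (cx,cy)=(0.2273,-0.9738)
member 3 (1-3): L=2.3794, (cx,cy)=(0.9906,0.1370)
member 4 (2-3): L=5.6197, (cx,cy)=(0.2045,0.9789)
member 5 (2-4): L=2.4300, (cx,cy)=(1.0000,0.0000)
member 6 (3-4): L=5.6482, (cx,cy)=(0.2268,-0.9739)
member 7 (3-5): L=2.6165, (cx,cy)=(0.9983,0.0589)
member 8 (4-5): L=5.8095, (cx,cy)=(0.2291,0.9734)
solve A·x = −loads:
  F[0-1] = -4061.7638 N (compression)
  F[0-2] = +544.5220 N (tension)
  F[1-2] = -845.4399 N (compression)
  F[1-3] = -355.6917 N (compression)
  F[2-3] = +841.0742 N (tension)
  F[2-4] = +180.3726 N (tension)
  F[3-4] = -795.2985 N (compression)
  F[3-5] = +0.0000 N (tension)
  F[4-5] = -0.0000 N (compression)
  Rx@0 = +395.4400 N
  Ry@0 = +3951.5057 N
  Ry@4 = +774.5743 N

180.373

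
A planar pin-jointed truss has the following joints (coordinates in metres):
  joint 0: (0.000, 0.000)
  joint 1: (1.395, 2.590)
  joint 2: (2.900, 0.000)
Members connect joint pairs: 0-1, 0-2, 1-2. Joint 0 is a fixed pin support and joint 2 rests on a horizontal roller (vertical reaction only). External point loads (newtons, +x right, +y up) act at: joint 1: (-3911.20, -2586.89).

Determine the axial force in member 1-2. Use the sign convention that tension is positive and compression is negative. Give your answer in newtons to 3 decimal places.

N=3 nodes, M=3 members, R=3 reactions → 2N=6, M+R=6
member 0 (0-1): L=2.9418, (cx,cy)=(0.4742,0.8804)
member 1 (0-2): L=2.9000, (cx,cy)=(1.0000,0.0000)
member 2 (1-2): L=2.9955, (cx,cy)=(0.5024,-0.8646)
solve A·x = −loads:
  F[0-1] = -5492.4150 N (compression)
  F[0-2] = -1306.6903 N (compression)
  F[1-2] = +2600.8065 N (tension)
  Rx@0 = +3911.2000 N
  Ry@0 = +4835.6129 N
  Ry@2 = -2248.7229 N

2600.806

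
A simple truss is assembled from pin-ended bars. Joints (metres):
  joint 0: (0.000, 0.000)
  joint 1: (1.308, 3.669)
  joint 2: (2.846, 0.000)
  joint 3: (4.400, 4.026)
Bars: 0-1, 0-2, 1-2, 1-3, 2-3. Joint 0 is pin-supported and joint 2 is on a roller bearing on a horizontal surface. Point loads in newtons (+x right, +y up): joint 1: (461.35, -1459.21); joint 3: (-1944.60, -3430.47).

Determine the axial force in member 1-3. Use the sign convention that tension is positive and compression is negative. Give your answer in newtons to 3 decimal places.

-653.725

N=4 nodes, M=5 members, R=3 reactions → 2N=8, M+R=8
member 0 (0-1): L=3.8952, (cx,cy)=(0.3358,0.9419)
member 1 (0-2): L=2.8460, (cx,cy)=(1.0000,0.0000)
member 2 (1-2): L=3.9783, (cx,cy)=(0.3866,-0.9222)
member 3 (1-3): L=3.1125, (cx,cy)=(0.9934,0.1147)
member 4 (2-3): L=4.3155, (cx,cy)=(0.3601,0.9329)
solve A·x = −loads:
  F[0-1] = -1137.5882 N (compression)
  F[0-2] = -1101.2483 N (compression)
  F[1-2] = -501.6628 N (compression)
  F[1-3] = -653.7253 N (compression)
  F[2-3] = -3596.7797 N (compression)
  Rx@0 = +1483.2500 N
  Ry@0 = +1071.5323 N
  Ry@2 = +3818.1477 N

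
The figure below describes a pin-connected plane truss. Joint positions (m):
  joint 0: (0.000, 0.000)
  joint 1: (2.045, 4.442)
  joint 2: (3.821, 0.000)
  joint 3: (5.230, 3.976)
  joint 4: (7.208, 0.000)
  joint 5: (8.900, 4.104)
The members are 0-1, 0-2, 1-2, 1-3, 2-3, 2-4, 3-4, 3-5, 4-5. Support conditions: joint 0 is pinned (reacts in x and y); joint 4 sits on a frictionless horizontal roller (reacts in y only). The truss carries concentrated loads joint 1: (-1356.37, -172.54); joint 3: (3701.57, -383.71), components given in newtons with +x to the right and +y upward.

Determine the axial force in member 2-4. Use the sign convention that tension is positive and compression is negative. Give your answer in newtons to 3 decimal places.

762.798

N=6 nodes, M=9 members, R=3 reactions → 2N=12, M+R=12
member 0 (0-1): L=4.8901, (cx,cy)=(0.4182,0.9084)
member 1 (0-2): L=3.8210, (cx,cy)=(1.0000,0.0000)
member 2 (1-2): L=4.7839, (cx,cy)=(0.3712,-0.9285)
member 3 (1-3): L=3.2189, (cx,cy)=(0.9895,-0.1448)
member 4 (2-3): L=4.2183, (cx,cy)=(0.3340,0.9426)
member 5 (2-4): L=3.3870, (cx,cy)=(1.0000,0.0000)
member 6 (3-4): L=4.4408, (cx,cy)=(0.4454,-0.8953)
member 7 (3-5): L=3.6722, (cx,cy)=(0.9994,0.0349)
member 8 (4-5): L=4.4391, (cx,cy)=(0.3812,0.9245)
solve A·x = −loads:
  F[0-1] = +1075.6302 N (tension)
  F[0-2] = +1895.3831 N (tension)
  F[1-2] = -1617.2920 N (compression)
  F[1-3] = +2432.2234 N (tension)
  F[2-3] = +1593.2176 N (tension)
  F[2-4] = +762.7983 N (tension)
  F[3-4] = -1712.5709 N (compression)
  F[3-5] = +0.0000 N (tension)
  F[4-5] = -0.0000 N (compression)
  Rx@0 = -2345.2000 N
  Ry@0 = -977.0594 N
  Ry@4 = +1533.3094 N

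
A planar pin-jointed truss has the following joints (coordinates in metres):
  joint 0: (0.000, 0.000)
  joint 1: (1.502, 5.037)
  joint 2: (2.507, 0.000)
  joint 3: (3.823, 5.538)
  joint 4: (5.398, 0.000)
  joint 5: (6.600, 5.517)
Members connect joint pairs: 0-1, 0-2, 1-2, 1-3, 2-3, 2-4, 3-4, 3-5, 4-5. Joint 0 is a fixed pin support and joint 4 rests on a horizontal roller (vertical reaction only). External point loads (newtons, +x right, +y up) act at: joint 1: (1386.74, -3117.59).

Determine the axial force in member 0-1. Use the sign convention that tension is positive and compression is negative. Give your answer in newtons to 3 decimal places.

N=6 nodes, M=9 members, R=3 reactions → 2N=12, M+R=12
member 0 (0-1): L=5.2562, (cx,cy)=(0.2858,0.9583)
member 1 (0-2): L=2.5070, (cx,cy)=(1.0000,0.0000)
member 2 (1-2): L=5.1363, (cx,cy)=(0.1957,-0.9807)
member 3 (1-3): L=2.3745, (cx,cy)=(0.9775,0.2110)
member 4 (2-3): L=5.6922, (cx,cy)=(0.2312,0.9729)
member 5 (2-4): L=2.8910, (cx,cy)=(1.0000,0.0000)
member 6 (3-4): L=5.7576, (cx,cy)=(0.2736,-0.9619)
member 7 (3-5): L=2.7771, (cx,cy)=(1.0000,-0.0076)
member 8 (4-5): L=5.6464, (cx,cy)=(0.2129,0.9771)
solve A·x = −loads:
  F[0-1] = -997.7208 N (compression)
  F[0-2] = +1671.8478 N (tension)
  F[1-2] = -2465.8663 N (compression)
  F[1-3] = -1216.7524 N (compression)
  F[2-3] = +2485.5407 N (tension)
  F[2-4] = +614.7200 N (tension)
  F[3-4] = -2247.1860 N (compression)
  F[3-5] = -0.0000 N (compression)
  F[4-5] = +0.0000 N (tension)
  Rx@0 = -1386.7400 N
  Ry@0 = +956.1173 N
  Ry@4 = +2161.4727 N

-997.721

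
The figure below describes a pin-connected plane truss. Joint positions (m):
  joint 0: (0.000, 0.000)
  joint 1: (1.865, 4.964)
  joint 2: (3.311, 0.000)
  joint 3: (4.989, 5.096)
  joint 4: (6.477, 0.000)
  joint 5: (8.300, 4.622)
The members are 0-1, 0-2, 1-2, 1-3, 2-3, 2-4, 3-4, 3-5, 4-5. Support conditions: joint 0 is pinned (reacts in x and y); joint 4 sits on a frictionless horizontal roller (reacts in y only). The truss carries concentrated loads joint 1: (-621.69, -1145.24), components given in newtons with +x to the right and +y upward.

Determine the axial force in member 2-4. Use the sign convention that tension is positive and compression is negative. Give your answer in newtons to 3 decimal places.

N=6 nodes, M=9 members, R=3 reactions → 2N=12, M+R=12
member 0 (0-1): L=5.3028, (cx,cy)=(0.3517,0.9361)
member 1 (0-2): L=3.3110, (cx,cy)=(1.0000,0.0000)
member 2 (1-2): L=5.1703, (cx,cy)=(0.2797,-0.9601)
member 3 (1-3): L=3.1268, (cx,cy)=(0.9991,0.0422)
member 4 (2-3): L=5.3652, (cx,cy)=(0.3128,0.9498)
member 5 (2-4): L=3.1660, (cx,cy)=(1.0000,0.0000)
member 6 (3-4): L=5.3088, (cx,cy)=(0.2803,-0.9599)
member 7 (3-5): L=3.3448, (cx,cy)=(0.9899,-0.1417)
member 8 (4-5): L=4.9685, (cx,cy)=(0.3669,0.9303)
solve A·x = −loads:
  F[0-1] = -1380.1160 N (compression)
  F[0-2] = -136.3004 N (compression)
  F[1-2] = +156.8684 N (tension)
  F[1-3] = +92.5110 N (tension)
  F[2-3] = -158.5633 N (compression)
  F[2-4] = -42.8364 N (compression)
  F[3-4] = +152.8293 N (tension)
  F[3-5] = -0.0000 N (compression)
  F[4-5] = +0.0000 N (tension)
  Rx@0 = +621.6900 N
  Ry@0 = +1291.9432 N
  Ry@4 = -146.7032 N

-42.836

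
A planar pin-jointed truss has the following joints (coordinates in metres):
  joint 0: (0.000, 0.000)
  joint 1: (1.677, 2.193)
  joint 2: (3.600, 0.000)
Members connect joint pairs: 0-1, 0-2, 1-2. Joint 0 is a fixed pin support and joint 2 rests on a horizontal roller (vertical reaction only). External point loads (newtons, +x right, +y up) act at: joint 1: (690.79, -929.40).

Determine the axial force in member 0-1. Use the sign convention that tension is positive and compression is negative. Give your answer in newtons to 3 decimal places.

N=3 nodes, M=3 members, R=3 reactions → 2N=6, M+R=6
member 0 (0-1): L=2.7607, (cx,cy)=(0.6075,0.7944)
member 1 (0-2): L=3.6000, (cx,cy)=(1.0000,0.0000)
member 2 (1-2): L=2.9167, (cx,cy)=(0.6593,-0.7519)
solve A·x = −loads:
  F[0-1] = -95.2320 N (compression)
  F[0-2] = +748.6387 N (tension)
  F[1-2] = -1135.4963 N (compression)
  Rx@0 = -690.7900 N
  Ry@0 = +75.6483 N
  Ry@2 = +853.7517 N

-95.232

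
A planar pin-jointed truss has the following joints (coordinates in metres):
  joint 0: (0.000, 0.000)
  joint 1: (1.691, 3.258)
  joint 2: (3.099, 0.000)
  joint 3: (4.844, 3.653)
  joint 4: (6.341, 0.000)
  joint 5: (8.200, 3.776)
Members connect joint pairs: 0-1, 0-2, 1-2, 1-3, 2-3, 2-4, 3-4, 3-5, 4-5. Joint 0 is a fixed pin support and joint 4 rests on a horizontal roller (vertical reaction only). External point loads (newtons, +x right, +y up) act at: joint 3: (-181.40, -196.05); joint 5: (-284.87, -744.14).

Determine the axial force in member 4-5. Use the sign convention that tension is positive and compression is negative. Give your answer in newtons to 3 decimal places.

N=6 nodes, M=9 members, R=3 reactions → 2N=12, M+R=12
member 0 (0-1): L=3.6707, (cx,cy)=(0.4607,0.8876)
member 1 (0-2): L=3.0990, (cx,cy)=(1.0000,0.0000)
member 2 (1-2): L=3.5492, (cx,cy)=(0.3967,-0.9179)
member 3 (1-3): L=3.1776, (cx,cy)=(0.9922,0.1243)
member 4 (2-3): L=4.0484, (cx,cy)=(0.4310,0.9023)
member 5 (2-4): L=3.2420, (cx,cy)=(1.0000,0.0000)
member 6 (3-4): L=3.9478, (cx,cy)=(0.3792,-0.9253)
member 7 (3-5): L=3.3583, (cx,cy)=(0.9993,0.0366)
member 8 (4-5): L=4.2088, (cx,cy)=(0.4417,0.8972)
solve A·x = −loads:
  F[0-1] = -115.2177 N (compression)
  F[0-2] = -413.1921 N (compression)
  F[1-2] = +98.8113 N (tension)
  F[1-3] = -92.9982 N (compression)
  F[2-3] = -100.5208 N (compression)
  F[2-4] = -330.6650 N (compression)
  F[3-4] = -98.0691 N (compression)
  F[3-5] = +83.0380 N (tension)
  F[4-5] = -832.8237 N (compression)
  Rx@0 = +466.2700 N
  Ry@0 = +102.2637 N
  Ry@4 = +837.9263 N

-832.824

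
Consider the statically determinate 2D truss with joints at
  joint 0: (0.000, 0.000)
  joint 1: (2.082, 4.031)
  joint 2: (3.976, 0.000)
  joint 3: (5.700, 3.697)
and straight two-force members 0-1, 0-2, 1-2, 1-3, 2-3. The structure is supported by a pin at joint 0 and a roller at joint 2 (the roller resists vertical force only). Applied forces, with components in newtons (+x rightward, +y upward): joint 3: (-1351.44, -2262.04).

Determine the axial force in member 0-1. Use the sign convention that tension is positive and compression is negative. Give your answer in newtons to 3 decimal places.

N=4 nodes, M=5 members, R=3 reactions → 2N=8, M+R=8
member 0 (0-1): L=4.5369, (cx,cy)=(0.4589,0.8885)
member 1 (0-2): L=3.9760, (cx,cy)=(1.0000,0.0000)
member 2 (1-2): L=4.4538, (cx,cy)=(0.4253,-0.9051)
member 3 (1-3): L=3.6334, (cx,cy)=(0.9958,-0.0919)
member 4 (2-3): L=4.0792, (cx,cy)=(0.4226,0.9063)
solve A·x = −loads:
  F[0-1] = -310.3971 N (compression)
  F[0-2] = -1208.9984 N (compression)
  F[1-2] = +333.7128 N (tension)
  F[1-3] = -285.5642 N (compression)
  F[2-3] = -2524.8651 N (compression)
  Rx@0 = +1351.4400 N
  Ry@0 = +275.7839 N
  Ry@2 = +1986.2561 N

-310.397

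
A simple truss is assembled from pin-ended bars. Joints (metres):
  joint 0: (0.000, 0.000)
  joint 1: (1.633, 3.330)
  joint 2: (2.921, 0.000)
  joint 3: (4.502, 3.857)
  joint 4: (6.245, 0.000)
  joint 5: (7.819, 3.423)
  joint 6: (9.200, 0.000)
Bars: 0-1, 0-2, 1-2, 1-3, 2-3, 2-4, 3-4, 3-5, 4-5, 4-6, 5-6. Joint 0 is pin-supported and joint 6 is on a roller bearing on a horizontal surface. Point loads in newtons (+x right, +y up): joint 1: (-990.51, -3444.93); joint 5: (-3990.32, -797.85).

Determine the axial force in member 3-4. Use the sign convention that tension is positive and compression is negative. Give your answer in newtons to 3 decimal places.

N=7 nodes, M=11 members, R=3 reactions → 2N=14, M+R=14
member 0 (0-1): L=3.7089, (cx,cy)=(0.4403,0.8979)
member 1 (0-2): L=2.9210, (cx,cy)=(1.0000,0.0000)
member 2 (1-2): L=3.5704, (cx,cy)=(0.3607,-0.9327)
member 3 (1-3): L=2.9170, (cx,cy)=(0.9835,0.1807)
member 4 (2-3): L=4.1685, (cx,cy)=(0.3793,0.9253)
member 5 (2-4): L=3.3240, (cx,cy)=(1.0000,0.0000)
member 6 (3-4): L=4.2326, (cx,cy)=(0.4118,-0.9113)
member 7 (3-5): L=3.3453, (cx,cy)=(0.9915,-0.1297)
member 8 (4-5): L=3.7675, (cx,cy)=(0.4178,0.9085)
member 9 (4-6): L=2.9550, (cx,cy)=(1.0000,0.0000)
member 10 (5-6): L=3.6911, (cx,cy)=(0.3741,-0.9274)
solve A·x = −loads:
  F[0-1] = -5342.0845 N (compression)
  F[0-2] = -2628.7215 N (compression)
  F[1-2] = +1102.5415 N (tension)
  F[1-3] = -1788.7669 N (compression)
  F[2-3] = -1111.3381 N (compression)
  F[2-4] = -1809.4825 N (compression)
  F[3-4] = +1909.0671 N (tension)
  F[3-5] = -2992.2960 N (compression)
  F[4-5] = -1914.7858 N (compression)
  F[4-6] = -223.3565 N (compression)
  F[5-6] = +596.9784 N (tension)
  Rx@0 = +4980.8300 N
  Ry@0 = +4796.4000 N
  Ry@6 = -553.6200 N

1909.067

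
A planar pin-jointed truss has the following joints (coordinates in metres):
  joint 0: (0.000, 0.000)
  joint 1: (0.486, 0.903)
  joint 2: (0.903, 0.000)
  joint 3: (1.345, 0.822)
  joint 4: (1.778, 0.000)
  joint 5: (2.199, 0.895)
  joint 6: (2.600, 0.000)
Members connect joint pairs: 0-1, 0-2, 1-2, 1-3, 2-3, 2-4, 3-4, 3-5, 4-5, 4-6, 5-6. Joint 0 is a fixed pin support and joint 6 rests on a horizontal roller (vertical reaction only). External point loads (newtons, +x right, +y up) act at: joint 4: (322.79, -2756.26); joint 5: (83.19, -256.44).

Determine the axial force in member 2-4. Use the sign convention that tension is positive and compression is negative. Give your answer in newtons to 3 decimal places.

N=7 nodes, M=11 members, R=3 reactions → 2N=14, M+R=14
member 0 (0-1): L=1.0255, (cx,cy)=(0.4739,0.8806)
member 1 (0-2): L=0.9030, (cx,cy)=(1.0000,0.0000)
member 2 (1-2): L=0.9946, (cx,cy)=(0.4192,-0.9079)
member 3 (1-3): L=0.8628, (cx,cy)=(0.9956,-0.0939)
member 4 (2-3): L=0.9333, (cx,cy)=(0.4736,0.8807)
member 5 (2-4): L=0.8750, (cx,cy)=(1.0000,0.0000)
member 6 (3-4): L=0.9291, (cx,cy)=(0.4661,-0.8848)
member 7 (3-5): L=0.8571, (cx,cy)=(0.9964,0.0852)
member 8 (4-5): L=0.9891, (cx,cy)=(0.4257,0.9049)
member 9 (4-6): L=0.8220, (cx,cy)=(1.0000,0.0000)
member 10 (5-6): L=0.9807, (cx,cy)=(0.4089,-0.9126)
solve A·x = −loads:
  F[0-1] = -1001.9891 N (compression)
  F[0-2] = +880.8481 N (tension)
  F[1-2] = +1067.6660 N (tension)
  F[1-3] = -926.5786 N (compression)
  F[2-3] = -1100.5476 N (compression)
  F[2-4] = +1849.6732 N (tension)
  F[3-4] = +820.8036 N (tension)
  F[3-5] = -1832.8943 N (compression)
  F[4-5] = +2243.4283 N (tension)
  F[4-6] = +954.5070 N (tension)
  F[5-6] = -2334.4415 N (compression)
  Rx@0 = -405.9800 N
  Ry@0 = +882.3166 N
  Ry@6 = +2130.3834 N

1849.673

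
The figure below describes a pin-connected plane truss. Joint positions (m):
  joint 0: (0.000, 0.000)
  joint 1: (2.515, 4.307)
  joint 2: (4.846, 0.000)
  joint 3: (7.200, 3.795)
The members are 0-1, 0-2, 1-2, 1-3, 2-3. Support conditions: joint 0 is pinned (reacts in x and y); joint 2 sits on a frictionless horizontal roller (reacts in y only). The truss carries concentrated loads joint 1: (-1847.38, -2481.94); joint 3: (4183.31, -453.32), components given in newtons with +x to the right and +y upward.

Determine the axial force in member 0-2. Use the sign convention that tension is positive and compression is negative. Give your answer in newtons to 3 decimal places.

N=4 nodes, M=5 members, R=3 reactions → 2N=8, M+R=8
member 0 (0-1): L=4.9875, (cx,cy)=(0.5043,0.8636)
member 1 (0-2): L=4.8460, (cx,cy)=(1.0000,0.0000)
member 2 (1-2): L=4.8973, (cx,cy)=(0.4760,-0.8795)
member 3 (1-3): L=4.7129, (cx,cy)=(0.9941,-0.1086)
member 4 (2-3): L=4.4658, (cx,cy)=(0.5271,0.8498)
solve A·x = −loads:
  F[0-1] = +764.8453 N (tension)
  F[0-2] = +1950.2511 N (tension)
  F[1-2] = -4092.6881 N (compression)
  F[1-3] = +4205.9654 N (tension)
  F[2-3] = +4.2460 N (tension)
  Rx@0 = -2335.9300 N
  Ry@0 = -660.4847 N
  Ry@2 = +3595.7447 N

1950.251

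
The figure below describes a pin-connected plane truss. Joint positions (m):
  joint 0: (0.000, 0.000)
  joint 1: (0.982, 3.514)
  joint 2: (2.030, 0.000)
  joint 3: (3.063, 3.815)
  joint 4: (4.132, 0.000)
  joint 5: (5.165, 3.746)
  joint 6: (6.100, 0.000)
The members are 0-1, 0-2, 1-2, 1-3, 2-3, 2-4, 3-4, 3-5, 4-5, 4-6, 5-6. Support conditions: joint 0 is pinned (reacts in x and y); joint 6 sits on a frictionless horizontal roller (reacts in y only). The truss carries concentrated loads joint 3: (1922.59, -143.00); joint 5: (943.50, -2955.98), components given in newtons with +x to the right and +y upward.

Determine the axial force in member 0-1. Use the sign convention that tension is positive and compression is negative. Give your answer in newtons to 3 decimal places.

N=7 nodes, M=11 members, R=3 reactions → 2N=14, M+R=14
member 0 (0-1): L=3.6486, (cx,cy)=(0.2691,0.9631)
member 1 (0-2): L=2.0300, (cx,cy)=(1.0000,0.0000)
member 2 (1-2): L=3.6669, (cx,cy)=(0.2858,-0.9583)
member 3 (1-3): L=2.1027, (cx,cy)=(0.9897,0.1432)
member 4 (2-3): L=3.9524, (cx,cy)=(0.2614,0.9652)
member 5 (2-4): L=2.1020, (cx,cy)=(1.0000,0.0000)
member 6 (3-4): L=3.9619, (cx,cy)=(0.2698,-0.9629)
member 7 (3-5): L=2.1031, (cx,cy)=(0.9995,-0.0328)
member 8 (4-5): L=3.8858, (cx,cy)=(0.2658,0.9640)
member 9 (4-6): L=1.9680, (cx,cy)=(1.0000,0.0000)
member 10 (5-6): L=3.8609, (cx,cy)=(0.2422,-0.9702)
solve A·x = −loads:
  F[0-1] = +1305.7043 N (tension)
  F[0-2] = +2514.6702 N (tension)
  F[1-2] = -1207.1429 N (compression)
  F[1-3] = +703.6640 N (tension)
  F[2-3] = +1198.4503 N (tension)
  F[2-4] = +1856.4445 N (tension)
  F[3-4] = -1436.5596 N (compression)
  F[3-5] = -525.6190 N (compression)
  F[4-5] = +1434.9114 N (tension)
  F[4-6] = +1087.3817 N (tension)
  F[5-6] = -4490.1593 N (compression)
  Rx@0 = -2866.0900 N
  Ry@0 = -1257.5245 N
  Ry@6 = +4356.5045 N

1305.704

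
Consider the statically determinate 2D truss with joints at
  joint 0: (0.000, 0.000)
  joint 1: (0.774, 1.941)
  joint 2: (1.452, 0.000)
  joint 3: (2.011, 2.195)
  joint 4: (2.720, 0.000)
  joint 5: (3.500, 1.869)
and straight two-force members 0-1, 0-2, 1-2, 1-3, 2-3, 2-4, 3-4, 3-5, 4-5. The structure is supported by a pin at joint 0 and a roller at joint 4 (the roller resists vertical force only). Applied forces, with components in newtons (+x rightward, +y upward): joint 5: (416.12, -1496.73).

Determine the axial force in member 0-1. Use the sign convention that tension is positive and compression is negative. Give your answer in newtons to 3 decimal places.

N=6 nodes, M=9 members, R=3 reactions → 2N=12, M+R=12
member 0 (0-1): L=2.0896, (cx,cy)=(0.3704,0.9289)
member 1 (0-2): L=1.4520, (cx,cy)=(1.0000,0.0000)
member 2 (1-2): L=2.0560, (cx,cy)=(0.3298,-0.9441)
member 3 (1-3): L=1.2628, (cx,cy)=(0.9796,0.2011)
member 4 (2-3): L=2.2651, (cx,cy)=(0.2468,0.9691)
member 5 (2-4): L=1.2680, (cx,cy)=(1.0000,0.0000)
member 6 (3-4): L=2.3067, (cx,cy)=(0.3074,-0.9516)
member 7 (3-5): L=1.5243, (cx,cy)=(0.9769,-0.2139)
member 8 (4-5): L=2.0252, (cx,cy)=(0.3851,0.9229)
solve A·x = −loads:
  F[0-1] = +769.9002 N (tension)
  F[0-2] = +130.9487 N (tension)
  F[1-2] = -648.9415 N (compression)
  F[1-3] = +509.5843 N (tension)
  F[2-3] = +632.1964 N (tension)
  F[2-4] = -239.0710 N (compression)
  F[3-4] = -970.9269 N (compression)
  F[3-5] = +976.2130 N (tension)
  F[4-5] = -1395.6047 N (compression)
  Rx@0 = -416.1200 N
  Ry@0 = -715.1389 N
  Ry@4 = +2211.8689 N

769.900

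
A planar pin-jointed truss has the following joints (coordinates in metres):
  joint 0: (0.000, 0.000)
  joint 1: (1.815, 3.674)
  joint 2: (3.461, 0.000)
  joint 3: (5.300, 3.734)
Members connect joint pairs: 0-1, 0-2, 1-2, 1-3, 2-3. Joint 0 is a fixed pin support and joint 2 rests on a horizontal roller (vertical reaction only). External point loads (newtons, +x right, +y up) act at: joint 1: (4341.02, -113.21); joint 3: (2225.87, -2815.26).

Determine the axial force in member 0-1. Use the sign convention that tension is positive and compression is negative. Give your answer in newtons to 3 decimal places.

9426.729

N=4 nodes, M=5 members, R=3 reactions → 2N=8, M+R=8
member 0 (0-1): L=4.0979, (cx,cy)=(0.4429,0.8966)
member 1 (0-2): L=3.4610, (cx,cy)=(1.0000,0.0000)
member 2 (1-2): L=4.0259, (cx,cy)=(0.4089,-0.9126)
member 3 (1-3): L=3.4855, (cx,cy)=(0.9999,0.0172)
member 4 (2-3): L=4.1623, (cx,cy)=(0.4418,0.8971)
solve A·x = −loads:
  F[0-1] = +9426.7287 N (tension)
  F[0-2] = +2391.6644 N (tension)
  F[1-2] = -9316.4197 N (compression)
  F[1-3] = +3643.8214 N (tension)
  F[2-3] = -3208.0919 N (compression)
  Rx@0 = -6566.8900 N
  Ry@0 = -8451.6687 N
  Ry@2 = +11380.1387 N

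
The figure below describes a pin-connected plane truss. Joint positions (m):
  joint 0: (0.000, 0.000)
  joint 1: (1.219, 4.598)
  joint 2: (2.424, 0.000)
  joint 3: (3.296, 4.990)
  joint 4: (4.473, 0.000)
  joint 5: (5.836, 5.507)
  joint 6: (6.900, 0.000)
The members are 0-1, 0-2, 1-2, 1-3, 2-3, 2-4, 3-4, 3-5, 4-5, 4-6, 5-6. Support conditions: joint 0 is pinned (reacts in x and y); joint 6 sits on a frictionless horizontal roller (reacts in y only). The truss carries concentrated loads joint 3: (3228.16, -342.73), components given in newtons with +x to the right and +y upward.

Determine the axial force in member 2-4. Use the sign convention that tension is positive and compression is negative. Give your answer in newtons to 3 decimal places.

N=7 nodes, M=11 members, R=3 reactions → 2N=14, M+R=14
member 0 (0-1): L=4.7568, (cx,cy)=(0.2563,0.9666)
member 1 (0-2): L=2.4240, (cx,cy)=(1.0000,0.0000)
member 2 (1-2): L=4.7533, (cx,cy)=(0.2535,-0.9673)
member 3 (1-3): L=2.1137, (cx,cy)=(0.9827,0.1855)
member 4 (2-3): L=5.0656, (cx,cy)=(0.1721,0.9851)
member 5 (2-4): L=2.0490, (cx,cy)=(1.0000,0.0000)
member 6 (3-4): L=5.1269, (cx,cy)=(0.2296,-0.9733)
member 7 (3-5): L=2.5921, (cx,cy)=(0.9799,0.1995)
member 8 (4-5): L=5.6732, (cx,cy)=(0.2403,0.9707)
member 9 (4-6): L=2.4270, (cx,cy)=(1.0000,0.0000)
member 10 (5-6): L=5.6088, (cx,cy)=(0.1897,-0.9818)
solve A·x = −loads:
  F[0-1] = +2230.0200 N (tension)
  F[0-2] = +2656.6898 N (tension)
  F[1-2] = -2017.0812 N (compression)
  F[1-3] = +1101.9357 N (tension)
  F[2-3] = +1980.7571 N (tension)
  F[2-4] = +1804.3715 N (tension)
  F[3-4] = -2809.3102 N (compression)
  F[3-5] = -1183.2064 N (compression)
  F[4-5] = +2816.7815 N (tension)
  F[4-6] = +482.6900 N (tension)
  F[5-6] = -2544.4863 N (compression)
  Rx@0 = -3228.1600 N
  Ry@0 = -2155.5535 N
  Ry@6 = +2498.2835 N

1804.372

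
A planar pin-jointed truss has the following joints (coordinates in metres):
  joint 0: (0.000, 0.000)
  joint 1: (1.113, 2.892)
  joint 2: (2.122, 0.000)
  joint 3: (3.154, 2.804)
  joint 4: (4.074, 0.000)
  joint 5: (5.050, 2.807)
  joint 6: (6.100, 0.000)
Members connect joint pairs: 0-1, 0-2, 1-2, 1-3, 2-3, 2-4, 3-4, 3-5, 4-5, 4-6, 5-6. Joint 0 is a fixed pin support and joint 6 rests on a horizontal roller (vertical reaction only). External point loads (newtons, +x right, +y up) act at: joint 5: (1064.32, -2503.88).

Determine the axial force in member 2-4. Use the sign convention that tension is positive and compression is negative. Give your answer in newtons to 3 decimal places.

N=7 nodes, M=11 members, R=3 reactions → 2N=14, M+R=14
member 0 (0-1): L=3.0988, (cx,cy)=(0.3592,0.9333)
member 1 (0-2): L=2.1220, (cx,cy)=(1.0000,0.0000)
member 2 (1-2): L=3.0630, (cx,cy)=(0.3294,-0.9442)
member 3 (1-3): L=2.0429, (cx,cy)=(0.9991,-0.0431)
member 4 (2-3): L=2.9879, (cx,cy)=(0.3454,0.9385)
member 5 (2-4): L=1.9520, (cx,cy)=(1.0000,0.0000)
member 6 (3-4): L=2.9511, (cx,cy)=(0.3118,-0.9502)
member 7 (3-5): L=1.8960, (cx,cy)=(1.0000,0.0016)
member 8 (4-5): L=2.9718, (cx,cy)=(0.3284,0.9445)
member 9 (4-6): L=2.0260, (cx,cy)=(1.0000,0.0000)
member 10 (5-6): L=2.9970, (cx,cy)=(0.3504,-0.9366)
solve A·x = −loads:
  F[0-1] = +62.9677 N (tension)
  F[0-2] = +1041.7036 N (tension)
  F[1-2] = -64.2391 N (compression)
  F[1-3] = +43.8186 N (tension)
  F[2-3] = +64.6310 N (tension)
  F[2-4] = +998.2188 N (tension)
  F[3-4] = -61.7061 N (compression)
  F[3-5] = +85.3383 N (tension)
  F[4-5] = +62.0740 N (tension)
  F[4-6] = +958.5957 N (tension)
  F[5-6] = -2736.0665 N (compression)
  Rx@0 = -1064.3200 N
  Ry@0 = -58.7659 N
  Ry@6 = +2562.6459 N

998.219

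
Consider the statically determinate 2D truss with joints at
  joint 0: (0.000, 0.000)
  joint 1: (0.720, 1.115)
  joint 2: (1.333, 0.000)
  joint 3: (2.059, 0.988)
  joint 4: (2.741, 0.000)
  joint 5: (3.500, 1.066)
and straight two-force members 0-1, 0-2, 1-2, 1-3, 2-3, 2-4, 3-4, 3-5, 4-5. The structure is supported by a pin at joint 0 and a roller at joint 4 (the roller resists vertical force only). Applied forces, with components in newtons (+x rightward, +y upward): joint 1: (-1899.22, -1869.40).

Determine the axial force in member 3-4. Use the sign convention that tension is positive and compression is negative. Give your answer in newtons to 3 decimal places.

N=6 nodes, M=9 members, R=3 reactions → 2N=12, M+R=12
member 0 (0-1): L=1.3273, (cx,cy)=(0.5425,0.8401)
member 1 (0-2): L=1.3330, (cx,cy)=(1.0000,0.0000)
member 2 (1-2): L=1.2724, (cx,cy)=(0.4818,-0.8763)
member 3 (1-3): L=1.3450, (cx,cy)=(0.9955,-0.0944)
member 4 (2-3): L=1.2261, (cx,cy)=(0.5921,0.8058)
member 5 (2-4): L=1.4080, (cx,cy)=(1.0000,0.0000)
member 6 (3-4): L=1.2005, (cx,cy)=(0.5681,-0.8230)
member 7 (3-5): L=1.4431, (cx,cy)=(0.9985,0.0540)
member 8 (4-5): L=1.3086, (cx,cy)=(0.5800,0.8146)
solve A·x = −loads:
  F[0-1] = -2560.3969 N (compression)
  F[0-2] = -510.2813 N (compression)
  F[1-2] = +280.6717 N (tension)
  F[1-3] = +376.7460 N (tension)
  F[2-3] = -305.2145 N (compression)
  F[2-4] = -194.3326 N (compression)
  F[3-4] = +342.0847 N (tension)
  F[3-5] = +0.0000 N (tension)
  F[4-5] = -0.0000 N (compression)
  Rx@0 = +1899.2200 N
  Ry@0 = +2150.9258 N
  Ry@4 = -281.5258 N

342.085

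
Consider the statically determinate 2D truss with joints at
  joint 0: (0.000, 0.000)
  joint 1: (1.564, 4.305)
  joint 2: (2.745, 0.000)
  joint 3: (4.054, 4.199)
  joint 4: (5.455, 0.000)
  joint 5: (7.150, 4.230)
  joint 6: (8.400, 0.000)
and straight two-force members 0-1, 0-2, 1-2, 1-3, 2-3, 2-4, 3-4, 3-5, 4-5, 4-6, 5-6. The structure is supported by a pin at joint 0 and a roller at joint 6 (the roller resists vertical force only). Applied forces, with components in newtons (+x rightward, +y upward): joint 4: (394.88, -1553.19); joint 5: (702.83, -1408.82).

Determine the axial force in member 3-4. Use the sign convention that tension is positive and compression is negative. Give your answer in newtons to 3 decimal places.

416.483

N=7 nodes, M=11 members, R=3 reactions → 2N=14, M+R=14
member 0 (0-1): L=4.5803, (cx,cy)=(0.3415,0.9399)
member 1 (0-2): L=2.7450, (cx,cy)=(1.0000,0.0000)
member 2 (1-2): L=4.4641, (cx,cy)=(0.2646,-0.9644)
member 3 (1-3): L=2.4923, (cx,cy)=(0.9991,-0.0425)
member 4 (2-3): L=4.3983, (cx,cy)=(0.2976,0.9547)
member 5 (2-4): L=2.7100, (cx,cy)=(1.0000,0.0000)
member 6 (3-4): L=4.4266, (cx,cy)=(0.3165,-0.9486)
member 7 (3-5): L=3.0962, (cx,cy)=(0.9999,0.0100)
member 8 (4-5): L=4.5570, (cx,cy)=(0.3720,0.9282)
member 9 (4-6): L=2.9450, (cx,cy)=(1.0000,0.0000)
member 10 (5-6): L=4.4108, (cx,cy)=(0.2834,-0.9590)
solve A·x = −loads:
  F[0-1] = -425.8578 N (compression)
  F[0-2] = +1243.1245 N (tension)
  F[1-2] = +426.4493 N (tension)
  F[1-3] = -258.4688 N (compression)
  F[2-3] = -430.7750 N (compression)
  F[2-4] = +1484.1499 N (tension)
  F[3-4] = +416.4827 N (tension)
  F[3-5] = -518.2822 N (compression)
  F[4-5] = +1247.6360 N (tension)
  F[4-6] = +757.0178 N (tension)
  F[5-6] = -2671.2600 N (compression)
  Rx@0 = -1097.7100 N
  Ry@0 = +400.2617 N
  Ry@6 = +2561.7483 N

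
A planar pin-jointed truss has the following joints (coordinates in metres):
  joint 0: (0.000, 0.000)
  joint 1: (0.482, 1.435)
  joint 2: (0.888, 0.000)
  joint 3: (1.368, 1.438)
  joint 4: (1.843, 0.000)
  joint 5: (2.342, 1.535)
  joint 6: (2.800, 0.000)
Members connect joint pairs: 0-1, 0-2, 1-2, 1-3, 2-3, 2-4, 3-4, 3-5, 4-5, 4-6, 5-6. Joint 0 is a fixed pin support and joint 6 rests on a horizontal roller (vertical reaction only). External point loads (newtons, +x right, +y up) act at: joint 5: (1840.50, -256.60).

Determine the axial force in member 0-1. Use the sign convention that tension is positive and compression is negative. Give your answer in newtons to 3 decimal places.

N=7 nodes, M=11 members, R=3 reactions → 2N=14, M+R=14
member 0 (0-1): L=1.5138, (cx,cy)=(0.3184,0.9480)
member 1 (0-2): L=0.8880, (cx,cy)=(1.0000,0.0000)
member 2 (1-2): L=1.4913, (cx,cy)=(0.2722,-0.9622)
member 3 (1-3): L=0.8860, (cx,cy)=(1.0000,0.0034)
member 4 (2-3): L=1.5160, (cx,cy)=(0.3166,0.9486)
member 5 (2-4): L=0.9550, (cx,cy)=(1.0000,0.0000)
member 6 (3-4): L=1.5144, (cx,cy)=(0.3137,-0.9495)
member 7 (3-5): L=0.9788, (cx,cy)=(0.9951,0.0991)
member 8 (4-5): L=1.6141, (cx,cy)=(0.3092,0.9510)
member 9 (4-6): L=0.9570, (cx,cy)=(1.0000,0.0000)
member 10 (5-6): L=1.6019, (cx,cy)=(0.2859,-0.9583)
solve A·x = −loads:
  F[0-1] = +1020.1084 N (tension)
  F[0-2] = +1515.6905 N (tension)
  F[1-2] = -1002.8709 N (compression)
  F[1-3] = +597.8350 N (tension)
  F[2-3] = +1017.3321 N (tension)
  F[2-4] = +920.5571 N (tension)
  F[3-4] = -892.5593 N (compression)
  F[3-5] = +1205.8309 N (tension)
  F[4-5] = +891.1768 N (tension)
  F[4-6] = +365.0919 N (tension)
  F[5-6] = -1276.9214 N (compression)
  Rx@0 = -1840.5000 N
  Ry@0 = -967.0160 N
  Ry@6 = +1223.6160 N

1020.108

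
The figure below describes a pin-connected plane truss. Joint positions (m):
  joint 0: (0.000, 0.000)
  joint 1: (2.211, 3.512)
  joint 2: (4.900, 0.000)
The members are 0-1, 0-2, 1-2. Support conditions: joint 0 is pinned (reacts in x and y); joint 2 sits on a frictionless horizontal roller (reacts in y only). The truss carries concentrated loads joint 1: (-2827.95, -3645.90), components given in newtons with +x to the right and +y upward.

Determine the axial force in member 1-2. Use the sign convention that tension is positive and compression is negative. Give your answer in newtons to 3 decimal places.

480.824

N=3 nodes, M=3 members, R=3 reactions → 2N=6, M+R=6
member 0 (0-1): L=4.1500, (cx,cy)=(0.5328,0.8463)
member 1 (0-2): L=4.9000, (cx,cy)=(1.0000,0.0000)
member 2 (1-2): L=4.4232, (cx,cy)=(0.6079,-0.7940)
solve A·x = −loads:
  F[0-1] = -4759.3715 N (compression)
  F[0-2] = -292.3066 N (compression)
  F[1-2] = +480.8242 N (tension)
  Rx@0 = +2827.9500 N
  Ry@0 = +4027.6705 N
  Ry@2 = -381.7705 N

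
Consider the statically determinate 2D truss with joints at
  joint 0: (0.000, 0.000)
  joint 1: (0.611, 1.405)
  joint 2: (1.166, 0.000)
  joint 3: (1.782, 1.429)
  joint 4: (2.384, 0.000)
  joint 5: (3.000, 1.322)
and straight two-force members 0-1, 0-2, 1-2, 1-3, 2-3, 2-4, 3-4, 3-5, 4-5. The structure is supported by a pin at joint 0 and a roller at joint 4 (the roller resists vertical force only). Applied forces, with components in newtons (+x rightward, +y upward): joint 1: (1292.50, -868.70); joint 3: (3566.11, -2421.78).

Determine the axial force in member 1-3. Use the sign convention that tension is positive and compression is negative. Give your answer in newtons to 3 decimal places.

N=6 nodes, M=9 members, R=3 reactions → 2N=12, M+R=12
member 0 (0-1): L=1.5321, (cx,cy)=(0.3988,0.9170)
member 1 (0-2): L=1.1660, (cx,cy)=(1.0000,0.0000)
member 2 (1-2): L=1.5106, (cx,cy)=(0.3674,-0.9301)
member 3 (1-3): L=1.1712, (cx,cy)=(0.9998,0.0205)
member 4 (2-3): L=1.5561, (cx,cy)=(0.3959,0.9183)
member 5 (2-4): L=1.2180, (cx,cy)=(1.0000,0.0000)
member 6 (3-4): L=1.5506, (cx,cy)=(0.3882,-0.9216)
member 7 (3-5): L=1.2227, (cx,cy)=(0.9962,-0.0875)
member 8 (4-5): L=1.4585, (cx,cy)=(0.4224,0.9064)
solve A·x = −loads:
  F[0-1] = +1790.2204 N (tension)
  F[0-2] = +4144.6742 N (tension)
  F[1-2] = -2690.1354 N (compression)
  F[1-3] = +409.8577 N (tension)
  F[2-3] = +2724.5679 N (tension)
  F[2-4] = +2077.7981 N (tension)
  F[3-4] = -5351.9774 N (compression)
  F[3-5] = -0.0000 N (compression)
  F[4-5] = +0.0000 N (tension)
  Rx@0 = -4858.6100 N
  Ry@0 = -1641.7018 N
  Ry@4 = +4932.1818 N

409.858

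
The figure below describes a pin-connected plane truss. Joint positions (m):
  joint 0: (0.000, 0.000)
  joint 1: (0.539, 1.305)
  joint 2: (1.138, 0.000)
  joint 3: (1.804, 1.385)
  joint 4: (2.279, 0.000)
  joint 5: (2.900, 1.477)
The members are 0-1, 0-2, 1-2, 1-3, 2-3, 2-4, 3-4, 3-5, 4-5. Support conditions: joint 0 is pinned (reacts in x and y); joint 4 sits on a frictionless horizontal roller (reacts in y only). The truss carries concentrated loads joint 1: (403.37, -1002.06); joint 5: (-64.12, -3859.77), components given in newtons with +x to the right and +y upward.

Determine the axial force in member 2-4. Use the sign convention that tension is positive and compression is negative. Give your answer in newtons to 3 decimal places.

N=6 nodes, M=9 members, R=3 reactions → 2N=12, M+R=12
member 0 (0-1): L=1.4119, (cx,cy)=(0.3817,0.9243)
member 1 (0-2): L=1.1380, (cx,cy)=(1.0000,0.0000)
member 2 (1-2): L=1.4359, (cx,cy)=(0.4172,-0.9088)
member 3 (1-3): L=1.2675, (cx,cy)=(0.9980,0.0631)
member 4 (2-3): L=1.5368, (cx,cy)=(0.4334,0.9012)
member 5 (2-4): L=1.1410, (cx,cy)=(1.0000,0.0000)
member 6 (3-4): L=1.4642, (cx,cy)=(0.3244,-0.9459)
member 7 (3-5): L=1.0999, (cx,cy)=(0.9965,0.0836)
member 8 (4-5): L=1.6022, (cx,cy)=(0.3876,0.9218)
solve A·x = −loads:
  F[0-1] = +515.1079 N (tension)
  F[0-2] = +142.6091 N (tension)
  F[1-2] = -1594.5320 N (compression)
  F[1-3] = +459.3589 N (tension)
  F[2-3] = +1608.0064 N (tension)
  F[2-4] = -1219.4177 N (compression)
  F[3-4] = -1419.2909 N (compression)
  F[3-5] = +1621.4145 N (tension)
  F[4-5] = -4334.1783 N (compression)
  Rx@0 = -339.2500 N
  Ry@0 = -476.0971 N
  Ry@4 = +5337.9271 N

-1219.418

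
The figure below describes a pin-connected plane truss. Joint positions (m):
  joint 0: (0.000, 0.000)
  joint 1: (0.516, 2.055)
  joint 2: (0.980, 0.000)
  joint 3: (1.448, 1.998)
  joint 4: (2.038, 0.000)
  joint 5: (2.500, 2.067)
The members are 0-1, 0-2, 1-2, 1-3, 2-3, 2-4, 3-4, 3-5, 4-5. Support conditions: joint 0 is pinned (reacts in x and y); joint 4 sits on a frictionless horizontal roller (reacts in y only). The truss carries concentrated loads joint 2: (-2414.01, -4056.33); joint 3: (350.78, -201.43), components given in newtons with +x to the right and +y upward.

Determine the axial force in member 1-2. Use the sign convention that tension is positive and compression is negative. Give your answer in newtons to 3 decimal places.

N=6 nodes, M=9 members, R=3 reactions → 2N=12, M+R=12
member 0 (0-1): L=2.1188, (cx,cy)=(0.2435,0.9699)
member 1 (0-2): L=0.9800, (cx,cy)=(1.0000,0.0000)
member 2 (1-2): L=2.1067, (cx,cy)=(0.2202,-0.9754)
member 3 (1-3): L=0.9337, (cx,cy)=(0.9981,-0.0610)
member 4 (2-3): L=2.0521, (cx,cy)=(0.2281,0.9736)
member 5 (2-4): L=1.0580, (cx,cy)=(1.0000,0.0000)
member 6 (3-4): L=2.0833, (cx,cy)=(0.2832,-0.9591)
member 7 (3-5): L=1.0543, (cx,cy)=(0.9979,0.0654)
member 8 (4-5): L=2.1180, (cx,cy)=(0.2181,0.9759)
solve A·x = −loads:
  F[0-1] = -1876.7111 N (compression)
  F[0-2] = -1606.1853 N (compression)
  F[1-2] = +1921.2151 N (tension)
  F[1-3] = -881.8299 N (compression)
  F[2-3] = +2241.3587 N (tension)
  F[2-4] = +719.7979 N (tension)
  F[3-4] = -2541.6082 N (compression)
  F[3-5] = +0.0000 N (tension)
  F[4-5] = -0.0000 N (compression)
  Rx@0 = +2063.2300 N
  Ry@0 = +1820.2073 N
  Ry@4 = +2437.5527 N

1921.215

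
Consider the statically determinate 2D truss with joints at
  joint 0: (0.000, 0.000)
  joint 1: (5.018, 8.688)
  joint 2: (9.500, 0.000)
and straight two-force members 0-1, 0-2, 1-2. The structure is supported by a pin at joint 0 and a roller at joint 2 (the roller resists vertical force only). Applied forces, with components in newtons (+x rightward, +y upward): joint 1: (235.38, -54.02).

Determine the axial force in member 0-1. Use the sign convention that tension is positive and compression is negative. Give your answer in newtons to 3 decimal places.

219.155

N=3 nodes, M=3 members, R=3 reactions → 2N=6, M+R=6
member 0 (0-1): L=10.0330, (cx,cy)=(0.5001,0.8659)
member 1 (0-2): L=9.5000, (cx,cy)=(1.0000,0.0000)
member 2 (1-2): L=9.7760, (cx,cy)=(0.4585,-0.8887)
solve A·x = −loads:
  F[0-1] = +219.1551 N (tension)
  F[0-2] = +125.7700 N (tension)
  F[1-2] = -274.3249 N (compression)
  Rx@0 = -235.3800 N
  Ry@0 = -189.7751 N
  Ry@2 = +243.7951 N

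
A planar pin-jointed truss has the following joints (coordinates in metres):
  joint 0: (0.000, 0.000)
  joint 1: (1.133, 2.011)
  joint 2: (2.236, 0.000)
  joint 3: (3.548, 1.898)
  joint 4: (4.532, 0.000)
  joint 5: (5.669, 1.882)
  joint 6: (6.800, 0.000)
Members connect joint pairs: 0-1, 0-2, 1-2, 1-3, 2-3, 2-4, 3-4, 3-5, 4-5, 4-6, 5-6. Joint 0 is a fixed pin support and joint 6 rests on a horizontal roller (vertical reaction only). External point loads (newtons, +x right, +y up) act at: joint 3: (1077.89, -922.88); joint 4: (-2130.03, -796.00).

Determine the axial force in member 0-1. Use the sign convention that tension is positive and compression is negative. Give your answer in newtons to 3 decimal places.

N=7 nodes, M=11 members, R=3 reactions → 2N=14, M+R=14
member 0 (0-1): L=2.3082, (cx,cy)=(0.4909,0.8712)
member 1 (0-2): L=2.2360, (cx,cy)=(1.0000,0.0000)
member 2 (1-2): L=2.2936, (cx,cy)=(0.4809,-0.8768)
member 3 (1-3): L=2.4176, (cx,cy)=(0.9989,-0.0467)
member 4 (2-3): L=2.3073, (cx,cy)=(0.5686,0.8226)
member 5 (2-4): L=2.2960, (cx,cy)=(1.0000,0.0000)
member 6 (3-4): L=2.1379, (cx,cy)=(0.4603,-0.8878)
member 7 (3-5): L=2.1211, (cx,cy)=(1.0000,-0.0075)
member 8 (4-5): L=2.1988, (cx,cy)=(0.5171,0.8559)
member 9 (4-6): L=2.2680, (cx,cy)=(1.0000,0.0000)
member 10 (5-6): L=2.1957, (cx,cy)=(0.5151,-0.8571)
solve A·x = −loads:
  F[0-1] = -465.9855 N (compression)
  F[0-2] = -823.4075 N (compression)
  F[1-2] = +487.7675 N (tension)
  F[1-3] = -463.8056 N (compression)
  F[2-3] = -519.8936 N (compression)
  F[2-4] = -293.2174 N (compression)
  F[3-4] = -568.8483 N (compression)
  F[3-5] = -1575.0378 N (compression)
  F[4-5] = +1520.0110 N (tension)
  F[4-6] = +788.9926 N (tension)
  F[5-6] = -1531.7319 N (compression)
  Rx@0 = +1052.1400 N
  Ry@0 = +405.9851 N
  Ry@6 = +1312.8949 N

-465.985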